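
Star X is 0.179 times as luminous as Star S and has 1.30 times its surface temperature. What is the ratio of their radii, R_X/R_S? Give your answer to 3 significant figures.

0.250

L ∝ R²T⁴ gives R ∝ √L / T², so
R_X/R_S = √(0.179) / (1.30)² = 0.4231 / 1.690 = 0.2503.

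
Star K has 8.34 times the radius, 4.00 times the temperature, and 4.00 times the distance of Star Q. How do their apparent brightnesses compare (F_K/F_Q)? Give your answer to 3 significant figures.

1.11×10^3

L_K/L_Q = (R_K/R_Q)²(T_K/T_Q)⁴ = (8.34)² × (4.00)⁴ = 1.781×10^4.
F_K/F_Q = (L_K/L_Q)/(d_K/d_Q)² = 1.781×10^4 / (4.00)² = 1113.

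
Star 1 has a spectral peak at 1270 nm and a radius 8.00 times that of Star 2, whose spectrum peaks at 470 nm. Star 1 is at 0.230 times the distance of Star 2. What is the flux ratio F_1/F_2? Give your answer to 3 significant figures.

22.7

Wien's law: T_1/T_2 = λ_2/λ_1 = 470/1270 = 0.3701.
L_1/L_2 = (R_1/R_2)²(T_1/T_2)⁴ = (8.00)²(0.3701)⁴ = 1.200.
F_1/F_2 = (L_1/L_2)/(d_1/d_2)² = 1.200/(0.230)² = 22.69.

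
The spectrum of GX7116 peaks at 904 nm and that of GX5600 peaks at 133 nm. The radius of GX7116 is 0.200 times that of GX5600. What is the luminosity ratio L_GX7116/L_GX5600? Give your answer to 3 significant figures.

Wien's law gives T ∝ 1/λ_max, so T_GX7116/T_GX5600 = λ_GX5600/λ_GX7116 = 133/904 = 0.1471.
Then L ∝ R²T⁴ gives L_GX7116/L_GX5600 = (0.200)² × (0.1471)⁴ = 0.04000 × 4.685×10^-4 = 1.874×10^-5.

1.87×10^-5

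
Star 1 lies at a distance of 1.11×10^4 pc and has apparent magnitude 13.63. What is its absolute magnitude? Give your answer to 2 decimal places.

M = m − 5 log₁₀(d/10 pc) = 13.63 − 5 log₁₀(1.11×10^4/10)
  = 13.63 − 5 × 3.045 = 13.63 − 15.23 = -1.60.

-1.60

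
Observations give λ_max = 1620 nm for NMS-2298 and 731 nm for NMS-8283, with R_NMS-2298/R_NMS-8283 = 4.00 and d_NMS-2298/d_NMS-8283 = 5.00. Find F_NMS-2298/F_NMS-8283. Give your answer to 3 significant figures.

0.0265

Wien's law: T_NMS-2298/T_NMS-8283 = λ_NMS-8283/λ_NMS-2298 = 731/1620 = 0.4512.
L_NMS-2298/L_NMS-8283 = (R_NMS-2298/R_NMS-8283)²(T_NMS-2298/T_NMS-8283)⁴ = (4.00)²(0.4512)⁴ = 0.6633.
F_NMS-2298/F_NMS-8283 = (L_NMS-2298/L_NMS-8283)/(d_NMS-2298/d_NMS-8283)² = 0.6633/(5.00)² = 0.02653.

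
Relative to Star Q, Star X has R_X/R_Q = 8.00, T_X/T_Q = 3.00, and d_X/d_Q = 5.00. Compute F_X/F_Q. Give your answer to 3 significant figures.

L_X/L_Q = (R_X/R_Q)²(T_X/T_Q)⁴ = (8.00)² × (3.00)⁴ = 5184.
F_X/F_Q = (L_X/L_Q)/(d_X/d_Q)² = 5184 / (5.00)² = 207.4.

207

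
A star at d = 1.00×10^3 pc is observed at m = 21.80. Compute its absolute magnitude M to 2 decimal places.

M = m − 5 log₁₀(d/10 pc) = 21.80 − 5 log₁₀(1.00×10^3/10)
  = 21.80 − 5 × 2.000 = 21.80 − 10.00 = 11.80.

11.80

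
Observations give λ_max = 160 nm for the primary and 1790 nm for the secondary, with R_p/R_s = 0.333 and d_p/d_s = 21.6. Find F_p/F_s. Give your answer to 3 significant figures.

3.72

Wien's law: T_p/T_s = λ_s/λ_p = 1790/160 = 11.19.
L_p/L_s = (R_p/R_s)²(T_p/T_s)⁴ = (0.333)²(11.19)⁴ = 1737.
F_p/F_s = (L_p/L_s)/(d_p/d_s)² = 1737/(21.6)² = 3.723.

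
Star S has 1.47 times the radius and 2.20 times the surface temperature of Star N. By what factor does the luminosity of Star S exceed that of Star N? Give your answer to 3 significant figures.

From the Stefan–Boltzmann law, L ∝ R²T⁴, so
L_S/L_N = (R_S/R_N)² (T_S/T_N)⁴ = (1.47)² × (2.20)⁴ = 2.161 × 23.43 = 50.62.

50.6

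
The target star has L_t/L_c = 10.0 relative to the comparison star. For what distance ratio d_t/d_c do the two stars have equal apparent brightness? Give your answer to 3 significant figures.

3.16

Equal flux requires L_t/d_t² = L_c/d_c², so d_t/d_c = √(L_t/L_c)
= √(10.0) = 3.162.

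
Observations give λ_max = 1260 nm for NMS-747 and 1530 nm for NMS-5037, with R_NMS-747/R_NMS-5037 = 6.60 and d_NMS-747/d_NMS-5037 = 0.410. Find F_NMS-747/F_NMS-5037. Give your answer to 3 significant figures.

Wien's law: T_NMS-747/T_NMS-5037 = λ_NMS-5037/λ_NMS-747 = 1530/1260 = 1.214.
L_NMS-747/L_NMS-5037 = (R_NMS-747/R_NMS-5037)²(T_NMS-747/T_NMS-5037)⁴ = (6.60)²(1.214)⁴ = 94.70.
F_NMS-747/F_NMS-5037 = (L_NMS-747/L_NMS-5037)/(d_NMS-747/d_NMS-5037)² = 94.70/(0.410)² = 563.4.

563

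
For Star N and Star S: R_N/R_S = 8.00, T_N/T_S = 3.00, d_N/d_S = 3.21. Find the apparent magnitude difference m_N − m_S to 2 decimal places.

-6.75

L_N/L_S = (8.00)²(3.00)⁴ = 5184.
F_N/F_S = (L_N/L_S)/(d_N/d_S)² = 5184/10.30 = 503.1.
m_N − m_S = −2.5 log₁₀(503.1) = -6.75.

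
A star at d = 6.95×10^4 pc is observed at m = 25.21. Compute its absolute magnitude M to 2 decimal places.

6.00

M = m − 5 log₁₀(d/10 pc) = 25.21 − 5 log₁₀(6.95×10^4/10)
  = 25.21 − 5 × 3.842 = 25.21 − 19.21 = 6.00.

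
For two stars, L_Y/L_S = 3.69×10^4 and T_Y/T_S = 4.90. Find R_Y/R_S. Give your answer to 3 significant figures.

L ∝ R²T⁴ gives R ∝ √L / T², so
R_Y/R_S = √(3.69×10^4) / (4.90)² = 192.1 / 24.01 = 8.001.

8.00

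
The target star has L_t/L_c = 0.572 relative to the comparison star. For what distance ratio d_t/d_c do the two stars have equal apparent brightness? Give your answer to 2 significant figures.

0.76

Equal flux requires L_t/d_t² = L_c/d_c², so d_t/d_c = √(L_t/L_c)
= √(0.572) = 0.7563.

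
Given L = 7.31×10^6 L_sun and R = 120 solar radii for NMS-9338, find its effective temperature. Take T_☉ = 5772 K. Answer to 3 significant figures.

2.74×10^4 K

T/T_☉ = (L/L_☉)^(1/4) / (R/R_☉)^(1/2)
T = 5772 × (7.31×10^6)^(1/4) / √(120) = 5772 × 52.00 / 10.95 = 2.740×10^4 K.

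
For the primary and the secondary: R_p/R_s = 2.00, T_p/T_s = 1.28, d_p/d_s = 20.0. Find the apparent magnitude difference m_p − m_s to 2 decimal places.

L_p/L_s = (2.00)²(1.28)⁴ = 10.74.
F_p/F_s = (L_p/L_s)/(d_p/d_s)² = 10.74/400.0 = 0.02684.
m_p − m_s = −2.5 log₁₀(0.02684) = 3.93.

3.93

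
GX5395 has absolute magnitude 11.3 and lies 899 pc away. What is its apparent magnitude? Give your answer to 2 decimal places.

21.07

m = M + 5 log₁₀(d/10 pc) = 11.3 + 5 log₁₀(899/10)
  = 11.3 + 5 × 1.954 = 11.3 + 9.77 = 21.07.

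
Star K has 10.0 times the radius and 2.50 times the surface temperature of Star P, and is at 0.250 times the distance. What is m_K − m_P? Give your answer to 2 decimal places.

L_K/L_P = (10.0)²(2.50)⁴ = 3906.
F_K/F_P = (L_K/L_P)/(d_K/d_P)² = 3906/0.06250 = 6.250×10^4.
m_K − m_P = −2.5 log₁₀(6.250×10^4) = -11.99.

-11.99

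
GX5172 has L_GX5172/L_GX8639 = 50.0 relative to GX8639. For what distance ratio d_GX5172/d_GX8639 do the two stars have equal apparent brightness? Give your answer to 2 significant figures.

7.1

Equal flux requires L_GX5172/d_GX5172² = L_GX8639/d_GX8639², so d_GX5172/d_GX8639 = √(L_GX5172/L_GX8639)
= √(50.0) = 7.071.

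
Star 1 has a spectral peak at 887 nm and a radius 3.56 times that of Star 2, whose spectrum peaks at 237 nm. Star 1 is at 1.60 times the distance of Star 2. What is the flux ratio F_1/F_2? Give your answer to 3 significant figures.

0.0252

Wien's law: T_1/T_2 = λ_2/λ_1 = 237/887 = 0.2672.
L_1/L_2 = (R_1/R_2)²(T_1/T_2)⁴ = (3.56)²(0.2672)⁴ = 0.06459.
F_1/F_2 = (L_1/L_2)/(d_1/d_2)² = 0.06459/(1.60)² = 0.02523.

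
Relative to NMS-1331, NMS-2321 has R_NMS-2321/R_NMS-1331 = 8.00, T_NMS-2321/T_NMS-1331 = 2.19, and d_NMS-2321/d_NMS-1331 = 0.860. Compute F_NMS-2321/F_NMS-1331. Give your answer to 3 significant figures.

L_NMS-2321/L_NMS-1331 = (R_NMS-2321/R_NMS-1331)²(T_NMS-2321/T_NMS-1331)⁴ = (8.00)² × (2.19)⁴ = 1472.
F_NMS-2321/F_NMS-1331 = (L_NMS-2321/L_NMS-1331)/(d_NMS-2321/d_NMS-1331)² = 1472 / (0.860)² = 1990.

1.99×10^3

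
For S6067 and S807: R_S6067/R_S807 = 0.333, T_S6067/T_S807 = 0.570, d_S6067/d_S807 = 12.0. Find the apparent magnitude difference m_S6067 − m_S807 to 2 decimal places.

10.22

L_S6067/L_S807 = (0.333)²(0.570)⁴ = 0.01171.
F_S6067/F_S807 = (L_S6067/L_S807)/(d_S6067/d_S807)² = 0.01171/144.0 = 8.129×10^-5.
m_S6067 − m_S807 = −2.5 log₁₀(8.129×10^-5) = 10.22.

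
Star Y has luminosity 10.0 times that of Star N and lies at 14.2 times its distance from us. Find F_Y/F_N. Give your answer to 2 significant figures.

0.050

F = L/(4πd²), so F_Y/F_N = (L_Y/L_N) / (d_Y/d_N)²
= 10.0 / (14.2)² = 10.0 / 201.6 = 0.04959.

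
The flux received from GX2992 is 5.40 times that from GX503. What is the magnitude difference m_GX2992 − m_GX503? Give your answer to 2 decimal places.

-1.83

m_GX2992 − m_GX503 = −2.5 log₁₀(F_GX2992/F_GX503) = −2.5 log₁₀(5.40) = −2.5 × (0.732) = -1.831.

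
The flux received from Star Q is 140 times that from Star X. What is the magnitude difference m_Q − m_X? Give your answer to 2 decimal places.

-5.37

m_Q − m_X = −2.5 log₁₀(F_Q/F_X) = −2.5 log₁₀(140) = −2.5 × (2.146) = -5.365.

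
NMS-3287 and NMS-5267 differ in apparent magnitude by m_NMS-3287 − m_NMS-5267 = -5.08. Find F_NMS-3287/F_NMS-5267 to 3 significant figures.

F_NMS-3287/F_NMS-5267 = 10^(−(m_NMS-3287 − m_NMS-5267)/2.5) = 10^(5.08/2.5) = 10^2.032 = 107.6.

108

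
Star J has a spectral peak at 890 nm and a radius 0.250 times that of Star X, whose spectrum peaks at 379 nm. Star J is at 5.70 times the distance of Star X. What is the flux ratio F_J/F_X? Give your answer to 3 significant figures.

6.33×10^-5

Wien's law: T_J/T_X = λ_X/λ_J = 379/890 = 0.4258.
L_J/L_X = (R_J/R_X)²(T_J/T_X)⁴ = (0.250)²(0.4258)⁴ = 0.002055.
F_J/F_X = (L_J/L_X)/(d_J/d_X)² = 0.002055/(5.70)² = 6.326×10^-5.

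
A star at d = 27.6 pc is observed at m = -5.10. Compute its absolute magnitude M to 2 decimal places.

M = m − 5 log₁₀(d/10 pc) = -5.10 − 5 log₁₀(27.6/10)
  = -5.10 − 5 × 0.441 = -5.10 − 2.20 = -7.30.

-7.30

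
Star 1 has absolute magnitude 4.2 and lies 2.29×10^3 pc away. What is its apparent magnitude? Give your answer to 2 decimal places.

m = M + 5 log₁₀(d/10 pc) = 4.2 + 5 log₁₀(2.29×10^3/10)
  = 4.2 + 5 × 2.360 = 4.2 + 11.80 = 16.00.

16.00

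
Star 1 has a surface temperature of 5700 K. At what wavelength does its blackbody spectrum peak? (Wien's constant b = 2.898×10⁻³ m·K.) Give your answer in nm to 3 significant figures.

λ_max = b/T = 2.898×10⁻³ / 5700 = 5.08×10^-7 m = 508.4 nm.

508 nm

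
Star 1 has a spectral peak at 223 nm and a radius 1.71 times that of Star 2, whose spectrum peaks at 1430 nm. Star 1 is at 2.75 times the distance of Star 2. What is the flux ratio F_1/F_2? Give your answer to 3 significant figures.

654

Wien's law: T_1/T_2 = λ_2/λ_1 = 1430/223 = 6.413.
L_1/L_2 = (R_1/R_2)²(T_1/T_2)⁴ = (1.71)²(6.413)⁴ = 4944.
F_1/F_2 = (L_1/L_2)/(d_1/d_2)² = 4944/(2.75)² = 653.8.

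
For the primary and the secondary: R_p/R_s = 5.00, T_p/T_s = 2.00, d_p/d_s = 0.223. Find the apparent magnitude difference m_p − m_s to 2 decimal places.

-9.76

L_p/L_s = (5.00)²(2.00)⁴ = 400.0.
F_p/F_s = (L_p/L_s)/(d_p/d_s)² = 400.0/0.04973 = 8044.
m_p − m_s = −2.5 log₁₀(8044) = -9.76.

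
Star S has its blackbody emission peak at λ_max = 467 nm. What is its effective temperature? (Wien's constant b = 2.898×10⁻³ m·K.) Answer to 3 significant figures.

6.21×10^3 K

T = b/λ_max = 2.898×10⁻³ / (467×10⁻⁹) = 6206 K.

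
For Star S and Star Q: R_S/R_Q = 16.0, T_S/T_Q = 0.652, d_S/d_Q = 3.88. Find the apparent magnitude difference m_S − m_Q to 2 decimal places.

-1.22

L_S/L_Q = (16.0)²(0.652)⁴ = 46.26.
F_S/F_Q = (L_S/L_Q)/(d_S/d_Q)² = 46.26/15.05 = 3.073.
m_S − m_Q = −2.5 log₁₀(3.073) = -1.22.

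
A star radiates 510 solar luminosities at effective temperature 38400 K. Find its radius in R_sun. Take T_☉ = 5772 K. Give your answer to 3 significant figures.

0.510 R_sun

R/R_☉ = √(L/L_☉) / (T/T_☉)² = √(510) / (6.653)²
       = 22.58 / 44.26 = 0.5102.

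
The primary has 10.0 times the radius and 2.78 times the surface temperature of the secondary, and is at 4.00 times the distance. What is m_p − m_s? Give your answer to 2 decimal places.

L_p/L_s = (10.0)²(2.78)⁴ = 5973.
F_p/F_s = (L_p/L_s)/(d_p/d_s)² = 5973/16.00 = 373.3.
m_p − m_s = −2.5 log₁₀(373.3) = -6.43.

-6.43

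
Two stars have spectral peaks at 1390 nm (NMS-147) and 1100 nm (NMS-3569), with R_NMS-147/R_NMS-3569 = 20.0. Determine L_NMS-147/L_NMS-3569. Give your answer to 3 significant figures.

157

Wien's law gives T ∝ 1/λ_max, so T_NMS-147/T_NMS-3569 = λ_NMS-3569/λ_NMS-147 = 1100/1390 = 0.7914.
Then L ∝ R²T⁴ gives L_NMS-147/L_NMS-3569 = (20.0)² × (0.7914)⁴ = 400.0 × 0.3922 = 156.9.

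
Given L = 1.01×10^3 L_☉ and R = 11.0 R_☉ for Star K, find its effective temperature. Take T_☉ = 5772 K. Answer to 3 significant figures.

9.81×10^3 K

T/T_☉ = (L/L_☉)^(1/4) / (R/R_☉)^(1/2)
T = 5772 × (1.01×10^3)^(1/4) / √(11.0) = 5772 × 5.637 / 3.317 = 9811 K.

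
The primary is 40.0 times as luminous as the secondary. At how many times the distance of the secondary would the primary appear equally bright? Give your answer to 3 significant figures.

Equal flux requires L_p/d_p² = L_s/d_s², so d_p/d_s = √(L_p/L_s)
= √(40.0) = 6.325.

6.32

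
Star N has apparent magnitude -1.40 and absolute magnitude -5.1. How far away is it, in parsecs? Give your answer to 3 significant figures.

55.0 pc

m − M = 5 log₁₀(d/10 pc)
-1.40 − (-5.1) = 3.70 = 5 log₁₀(d/10)
d = 10 × 10^(3.70/5) = 10 × 10^0.740 = 54.95 pc.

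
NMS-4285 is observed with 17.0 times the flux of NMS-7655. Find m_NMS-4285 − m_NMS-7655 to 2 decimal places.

m_NMS-4285 − m_NMS-7655 = −2.5 log₁₀(F_NMS-4285/F_NMS-7655) = −2.5 log₁₀(17.0) = −2.5 × (1.230) = -3.076.

-3.08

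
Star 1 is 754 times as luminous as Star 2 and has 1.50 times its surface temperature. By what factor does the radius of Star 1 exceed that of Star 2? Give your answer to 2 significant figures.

12

L ∝ R²T⁴ gives R ∝ √L / T², so
R_1/R_2 = √(754) / (1.50)² = 27.46 / 2.250 = 12.20.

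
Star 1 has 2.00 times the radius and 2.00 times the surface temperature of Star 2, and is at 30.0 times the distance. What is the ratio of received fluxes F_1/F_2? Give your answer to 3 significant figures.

L_1/L_2 = (R_1/R_2)²(T_1/T_2)⁴ = (2.00)² × (2.00)⁴ = 64.00.
F_1/F_2 = (L_1/L_2)/(d_1/d_2)² = 64.00 / (30.0)² = 0.07111.

0.0711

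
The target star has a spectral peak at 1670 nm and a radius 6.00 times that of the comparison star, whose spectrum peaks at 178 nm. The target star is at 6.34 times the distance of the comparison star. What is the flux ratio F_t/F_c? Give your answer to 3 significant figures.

Wien's law: T_t/T_c = λ_c/λ_t = 178/1670 = 0.1066.
L_t/L_c = (R_t/R_c)²(T_t/T_c)⁴ = (6.00)²(0.1066)⁴ = 0.004646.
F_t/F_c = (L_t/L_c)/(d_t/d_c)² = 0.004646/(6.34)² = 1.156×10^-4.

1.16×10^-4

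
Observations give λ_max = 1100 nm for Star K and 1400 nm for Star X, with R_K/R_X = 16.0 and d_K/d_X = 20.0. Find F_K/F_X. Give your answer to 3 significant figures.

Wien's law: T_K/T_X = λ_X/λ_K = 1400/1100 = 1.273.
L_K/L_X = (R_K/R_X)²(T_K/T_X)⁴ = (16.0)²(1.273)⁴ = 671.7.
F_K/F_X = (L_K/L_X)/(d_K/d_X)² = 671.7/(20.0)² = 1.679.

1.68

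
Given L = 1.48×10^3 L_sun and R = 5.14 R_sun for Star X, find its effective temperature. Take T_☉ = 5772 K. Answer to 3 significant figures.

1.58×10^4 K

T/T_☉ = (L/L_☉)^(1/4) / (R/R_☉)^(1/2)
T = 5772 × (1.48×10^3)^(1/4) / √(5.14) = 5772 × 6.202 / 2.267 = 1.579×10^4 K.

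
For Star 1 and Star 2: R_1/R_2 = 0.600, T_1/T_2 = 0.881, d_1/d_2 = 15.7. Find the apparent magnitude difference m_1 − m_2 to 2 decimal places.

L_1/L_2 = (0.600)²(0.881)⁴ = 0.2169.
F_1/F_2 = (L_1/L_2)/(d_1/d_2)² = 0.2169/246.5 = 8.798×10^-4.
m_1 − m_2 = −2.5 log₁₀(8.798×10^-4) = 7.64.

7.64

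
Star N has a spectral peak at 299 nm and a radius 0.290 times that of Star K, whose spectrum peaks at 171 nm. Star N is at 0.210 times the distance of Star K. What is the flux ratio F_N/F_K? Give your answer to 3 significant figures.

Wien's law: T_N/T_K = λ_K/λ_N = 171/299 = 0.5719.
L_N/L_K = (R_N/R_K)²(T_N/T_K)⁴ = (0.290)²(0.5719)⁴ = 0.008997.
F_N/F_K = (L_N/L_K)/(d_N/d_K)² = 0.008997/(0.210)² = 0.2040.

0.204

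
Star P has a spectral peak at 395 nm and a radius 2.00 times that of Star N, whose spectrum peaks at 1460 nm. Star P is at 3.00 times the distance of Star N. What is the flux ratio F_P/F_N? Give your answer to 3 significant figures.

83.0

Wien's law: T_P/T_N = λ_N/λ_P = 1460/395 = 3.696.
L_P/L_N = (R_P/R_N)²(T_P/T_N)⁴ = (2.00)²(3.696)⁴ = 746.6.
F_P/F_N = (L_P/L_N)/(d_P/d_N)² = 746.6/(3.00)² = 82.95.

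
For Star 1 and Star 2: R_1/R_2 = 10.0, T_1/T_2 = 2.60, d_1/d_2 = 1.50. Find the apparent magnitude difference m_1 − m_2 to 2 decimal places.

-8.27

L_1/L_2 = (10.0)²(2.60)⁴ = 4570.
F_1/F_2 = (L_1/L_2)/(d_1/d_2)² = 4570/2.250 = 2031.
m_1 − m_2 = −2.5 log₁₀(2031) = -8.27.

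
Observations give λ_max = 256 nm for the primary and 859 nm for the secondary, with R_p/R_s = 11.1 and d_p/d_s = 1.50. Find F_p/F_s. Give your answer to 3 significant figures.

Wien's law: T_p/T_s = λ_s/λ_p = 859/256 = 3.355.
L_p/L_s = (R_p/R_s)²(T_p/T_s)⁴ = (11.1)²(3.355)⁴ = 1.562×10^4.
F_p/F_s = (L_p/L_s)/(d_p/d_s)² = 1.562×10^4/(1.50)² = 6942.

6.94×10^3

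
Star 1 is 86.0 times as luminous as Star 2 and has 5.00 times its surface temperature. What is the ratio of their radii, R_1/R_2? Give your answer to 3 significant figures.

0.371

L ∝ R²T⁴ gives R ∝ √L / T², so
R_1/R_2 = √(86.0) / (5.00)² = 9.274 / 25.00 = 0.3709.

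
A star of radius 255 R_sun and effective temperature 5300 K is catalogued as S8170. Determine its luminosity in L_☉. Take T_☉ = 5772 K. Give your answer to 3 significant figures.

4.62×10^4 L_☉

L/L_☉ = (R/R_☉)² (T/T_☉)⁴ = (255)² × (5300/5772)⁴
       = 6.502×10^4 × (0.9182)⁴ = 6.502×10^4 × 0.7109 = 4.623×10^4.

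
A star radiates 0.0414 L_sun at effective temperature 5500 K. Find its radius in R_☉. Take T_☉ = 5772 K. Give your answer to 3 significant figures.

R/R_☉ = √(L/L_☉) / (T/T_☉)² = √(0.0414) / (0.9529)²
       = 0.2035 / 0.9080 = 0.2241.

0.224 R_☉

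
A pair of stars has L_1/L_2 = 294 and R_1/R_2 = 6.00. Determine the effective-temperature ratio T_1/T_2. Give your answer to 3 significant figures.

L ∝ R²T⁴ gives T ∝ (L/R²)^(1/4), so
T_1/T_2 = (294 / 6.00²)^(1/4) = (8.167)^(1/4) = 1.690.

1.69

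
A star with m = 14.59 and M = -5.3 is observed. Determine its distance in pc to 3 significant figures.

9.51×10^4 pc

m − M = 5 log₁₀(d/10 pc)
14.59 − (-5.3) = 19.89 = 5 log₁₀(d/10)
d = 10 × 10^(19.89/5) = 10 × 10^3.978 = 9.506×10^4 pc.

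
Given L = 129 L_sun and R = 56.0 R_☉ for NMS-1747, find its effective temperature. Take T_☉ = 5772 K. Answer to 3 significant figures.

T/T_☉ = (L/L_☉)^(1/4) / (R/R_☉)^(1/2)
T = 5772 × (129)^(1/4) / √(56.0) = 5772 × 3.370 / 7.483 = 2599 K.

2.60×10^3 K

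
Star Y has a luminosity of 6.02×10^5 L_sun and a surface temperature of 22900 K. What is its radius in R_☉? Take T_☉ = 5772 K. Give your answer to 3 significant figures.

49.3 R_☉

R/R_☉ = √(L/L_☉) / (T/T_☉)² = √(6.02×10^5) / (3.967)²
       = 775.9 / 15.74 = 49.29.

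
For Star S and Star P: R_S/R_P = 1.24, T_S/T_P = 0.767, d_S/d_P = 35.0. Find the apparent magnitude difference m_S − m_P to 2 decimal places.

8.41

L_S/L_P = (1.24)²(0.767)⁴ = 0.5321.
F_S/F_P = (L_S/L_P)/(d_S/d_P)² = 0.5321/1225 = 4.344×10^-4.
m_S − m_P = −2.5 log₁₀(4.344×10^-4) = 8.41.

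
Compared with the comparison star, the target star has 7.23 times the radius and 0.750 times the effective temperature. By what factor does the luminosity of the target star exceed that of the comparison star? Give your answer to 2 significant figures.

From the Stefan–Boltzmann law, L ∝ R²T⁴, so
L_t/L_c = (R_t/R_c)² (T_t/T_c)⁴ = (7.23)² × (0.750)⁴ = 52.27 × 0.3164 = 16.54.

17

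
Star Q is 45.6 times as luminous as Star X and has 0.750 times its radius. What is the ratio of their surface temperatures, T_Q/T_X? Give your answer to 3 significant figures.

3.00

L ∝ R²T⁴ gives T ∝ (L/R²)^(1/4), so
T_Q/T_X = (45.6 / 0.750²)^(1/4) = (81.07)^(1/4) = 3.001.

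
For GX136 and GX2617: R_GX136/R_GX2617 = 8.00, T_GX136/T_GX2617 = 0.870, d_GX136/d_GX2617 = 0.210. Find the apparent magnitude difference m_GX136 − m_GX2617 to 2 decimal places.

-7.30

L_GX136/L_GX2617 = (8.00)²(0.870)⁴ = 36.67.
F_GX136/F_GX2617 = (L_GX136/L_GX2617)/(d_GX136/d_GX2617)² = 36.67/0.04410 = 831.4.
m_GX136 − m_GX2617 = −2.5 log₁₀(831.4) = -7.30.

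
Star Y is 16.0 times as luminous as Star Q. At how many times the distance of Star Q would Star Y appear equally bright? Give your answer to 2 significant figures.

4.0

Equal flux requires L_Y/d_Y² = L_Q/d_Q², so d_Y/d_Q = √(L_Y/L_Q)
= √(16.0) = 4.000.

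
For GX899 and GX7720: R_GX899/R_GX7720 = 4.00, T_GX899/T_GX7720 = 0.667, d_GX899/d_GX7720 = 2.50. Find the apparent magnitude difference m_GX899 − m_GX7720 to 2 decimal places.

0.74

L_GX899/L_GX7720 = (4.00)²(0.667)⁴ = 3.167.
F_GX899/F_GX7720 = (L_GX899/L_GX7720)/(d_GX899/d_GX7720)² = 3.167/6.250 = 0.5067.
m_GX899 − m_GX7720 = −2.5 log₁₀(0.5067) = 0.74.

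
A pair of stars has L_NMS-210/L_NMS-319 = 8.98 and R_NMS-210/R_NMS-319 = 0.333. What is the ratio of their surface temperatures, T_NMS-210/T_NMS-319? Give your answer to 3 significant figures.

L ∝ R²T⁴ gives T ∝ (L/R²)^(1/4), so
T_NMS-210/T_NMS-319 = (8.98 / 0.333²)^(1/4) = (80.98)^(1/4) = 3.000.

3.00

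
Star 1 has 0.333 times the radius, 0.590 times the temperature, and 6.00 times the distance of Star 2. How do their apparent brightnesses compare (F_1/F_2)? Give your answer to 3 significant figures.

L_1/L_2 = (R_1/R_2)²(T_1/T_2)⁴ = (0.333)² × (0.590)⁴ = 0.01344.
F_1/F_2 = (L_1/L_2)/(d_1/d_2)² = 0.01344 / (6.00)² = 3.732×10^-4.

3.73×10^-4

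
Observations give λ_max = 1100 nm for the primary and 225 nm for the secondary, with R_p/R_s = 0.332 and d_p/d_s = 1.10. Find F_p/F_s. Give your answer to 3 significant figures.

Wien's law: T_p/T_s = λ_s/λ_p = 225/1100 = 0.2045.
L_p/L_s = (R_p/R_s)²(T_p/T_s)⁴ = (0.332)²(0.2045)⁴ = 1.929×10^-4.
F_p/F_s = (L_p/L_s)/(d_p/d_s)² = 1.929×10^-4/(1.10)² = 1.595×10^-4.

1.59×10^-4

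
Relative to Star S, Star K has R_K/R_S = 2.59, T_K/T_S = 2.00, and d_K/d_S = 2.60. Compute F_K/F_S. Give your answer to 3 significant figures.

L_K/L_S = (R_K/R_S)²(T_K/T_S)⁴ = (2.59)² × (2.00)⁴ = 107.3.
F_K/F_S = (L_K/L_S)/(d_K/d_S)² = 107.3 / (2.60)² = 15.88.

15.9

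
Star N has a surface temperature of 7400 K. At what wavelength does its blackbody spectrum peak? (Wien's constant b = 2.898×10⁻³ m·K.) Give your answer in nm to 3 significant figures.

392 nm

λ_max = b/T = 2.898×10⁻³ / 7400 = 3.92×10^-7 m = 391.6 nm.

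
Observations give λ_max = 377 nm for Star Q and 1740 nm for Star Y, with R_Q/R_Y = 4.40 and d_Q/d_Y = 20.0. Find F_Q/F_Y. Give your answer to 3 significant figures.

22.0

Wien's law: T_Q/T_Y = λ_Y/λ_Q = 1740/377 = 4.615.
L_Q/L_Y = (R_Q/R_Y)²(T_Q/T_Y)⁴ = (4.40)²(4.615)⁴ = 8785.
F_Q/F_Y = (L_Q/L_Y)/(d_Q/d_Y)² = 8785/(20.0)² = 21.96.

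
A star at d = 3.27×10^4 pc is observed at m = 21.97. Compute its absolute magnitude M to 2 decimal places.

4.40

M = m − 5 log₁₀(d/10 pc) = 21.97 − 5 log₁₀(3.27×10^4/10)
  = 21.97 − 5 × 3.515 = 21.97 − 17.57 = 4.40.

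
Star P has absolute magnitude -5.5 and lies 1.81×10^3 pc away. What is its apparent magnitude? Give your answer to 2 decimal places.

5.79

m = M + 5 log₁₀(d/10 pc) = -5.5 + 5 log₁₀(1.81×10^3/10)
  = -5.5 + 5 × 2.258 = -5.5 + 11.29 = 5.79.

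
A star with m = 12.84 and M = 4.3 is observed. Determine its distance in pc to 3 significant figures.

511 pc

m − M = 5 log₁₀(d/10 pc)
12.84 − (4.3) = 8.54 = 5 log₁₀(d/10)
d = 10 × 10^(8.54/5) = 10 × 10^1.708 = 510.5 pc.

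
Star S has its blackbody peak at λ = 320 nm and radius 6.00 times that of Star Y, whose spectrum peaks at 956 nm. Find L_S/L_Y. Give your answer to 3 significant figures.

2.87×10^3

Wien's law gives T ∝ 1/λ_max, so T_S/T_Y = λ_Y/λ_S = 956/320 = 2.987.
Then L ∝ R²T⁴ gives L_S/L_Y = (6.00)² × (2.987)⁴ = 36.00 × 79.66 = 2868.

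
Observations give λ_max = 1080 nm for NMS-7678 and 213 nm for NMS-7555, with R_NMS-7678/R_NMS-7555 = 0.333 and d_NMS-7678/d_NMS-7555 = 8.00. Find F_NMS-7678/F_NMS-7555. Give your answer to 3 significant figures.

2.62×10^-6

Wien's law: T_NMS-7678/T_NMS-7555 = λ_NMS-7555/λ_NMS-7678 = 213/1080 = 0.1972.
L_NMS-7678/L_NMS-7555 = (R_NMS-7678/R_NMS-7555)²(T_NMS-7678/T_NMS-7555)⁴ = (0.333)²(0.1972)⁴ = 1.678×10^-4.
F_NMS-7678/F_NMS-7555 = (L_NMS-7678/L_NMS-7555)/(d_NMS-7678/d_NMS-7555)² = 1.678×10^-4/(8.00)² = 2.621×10^-6.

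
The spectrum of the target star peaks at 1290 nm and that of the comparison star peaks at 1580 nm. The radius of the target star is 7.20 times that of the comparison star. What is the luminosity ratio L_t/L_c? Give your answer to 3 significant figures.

Wien's law gives T ∝ 1/λ_max, so T_t/T_c = λ_c/λ_t = 1580/1290 = 1.225.
Then L ∝ R²T⁴ gives L_t/L_c = (7.20)² × (1.225)⁴ = 51.84 × 2.250 = 116.7.

117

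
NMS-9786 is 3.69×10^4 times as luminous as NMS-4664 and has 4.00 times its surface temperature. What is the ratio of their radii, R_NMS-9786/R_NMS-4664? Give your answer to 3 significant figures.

12.0

L ∝ R²T⁴ gives R ∝ √L / T², so
R_NMS-9786/R_NMS-4664 = √(3.69×10^4) / (4.00)² = 192.1 / 16.00 = 12.01.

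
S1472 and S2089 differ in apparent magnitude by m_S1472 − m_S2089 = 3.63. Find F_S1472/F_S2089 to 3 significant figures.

0.0353

F_S1472/F_S2089 = 10^(−(m_S1472 − m_S2089)/2.5) = 10^(-3.63/2.5) = 10^-1.452 = 0.03532.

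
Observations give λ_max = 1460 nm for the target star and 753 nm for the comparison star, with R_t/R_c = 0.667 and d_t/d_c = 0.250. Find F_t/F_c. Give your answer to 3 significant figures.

0.504

Wien's law: T_t/T_c = λ_c/λ_t = 753/1460 = 0.5158.
L_t/L_c = (R_t/R_c)²(T_t/T_c)⁴ = (0.667)²(0.5158)⁴ = 0.03148.
F_t/F_c = (L_t/L_c)/(d_t/d_c)² = 0.03148/(0.250)² = 0.5037.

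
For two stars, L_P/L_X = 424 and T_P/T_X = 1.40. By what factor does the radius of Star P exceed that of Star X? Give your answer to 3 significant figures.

10.5

L ∝ R²T⁴ gives R ∝ √L / T², so
R_P/R_X = √(424) / (1.40)² = 20.59 / 1.960 = 10.51.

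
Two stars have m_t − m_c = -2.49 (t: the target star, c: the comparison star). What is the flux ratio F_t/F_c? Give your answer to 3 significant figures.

9.91

F_t/F_c = 10^(−(m_t − m_c)/2.5) = 10^(2.49/2.5) = 10^0.996 = 9.908.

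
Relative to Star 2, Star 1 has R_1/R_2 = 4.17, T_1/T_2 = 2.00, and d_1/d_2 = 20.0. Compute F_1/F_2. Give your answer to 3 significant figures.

L_1/L_2 = (R_1/R_2)²(T_1/T_2)⁴ = (4.17)² × (2.00)⁴ = 278.2.
F_1/F_2 = (L_1/L_2)/(d_1/d_2)² = 278.2 / (20.0)² = 0.6956.

0.696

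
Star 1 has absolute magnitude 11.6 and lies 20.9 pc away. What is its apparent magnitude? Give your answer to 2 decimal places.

13.20

m = M + 5 log₁₀(d/10 pc) = 11.6 + 5 log₁₀(20.9/10)
  = 11.6 + 5 × 0.320 = 11.6 + 1.60 = 13.20.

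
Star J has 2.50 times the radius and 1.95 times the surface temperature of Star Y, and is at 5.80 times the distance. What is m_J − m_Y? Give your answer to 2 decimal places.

-1.07

L_J/L_Y = (2.50)²(1.95)⁴ = 90.37.
F_J/F_Y = (L_J/L_Y)/(d_J/d_Y)² = 90.37/33.64 = 2.686.
m_J − m_Y = −2.5 log₁₀(2.686) = -1.07.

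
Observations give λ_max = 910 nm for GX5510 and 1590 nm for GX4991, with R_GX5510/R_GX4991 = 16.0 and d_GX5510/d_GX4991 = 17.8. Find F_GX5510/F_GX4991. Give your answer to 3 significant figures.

Wien's law: T_GX5510/T_GX4991 = λ_GX4991/λ_GX5510 = 1590/910 = 1.747.
L_GX5510/L_GX4991 = (R_GX5510/R_GX4991)²(T_GX5510/T_GX4991)⁴ = (16.0)²(1.747)⁴ = 2386.
F_GX5510/F_GX4991 = (L_GX5510/L_GX4991)/(d_GX5510/d_GX4991)² = 2386/(17.8)² = 7.530.

7.53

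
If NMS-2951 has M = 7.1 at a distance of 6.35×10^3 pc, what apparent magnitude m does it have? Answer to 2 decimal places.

m = M + 5 log₁₀(d/10 pc) = 7.1 + 5 log₁₀(6.35×10^3/10)
  = 7.1 + 5 × 2.803 = 7.1 + 14.01 = 21.11.

21.11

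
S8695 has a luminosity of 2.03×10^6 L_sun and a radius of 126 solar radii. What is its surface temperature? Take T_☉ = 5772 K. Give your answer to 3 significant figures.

T/T_☉ = (L/L_☉)^(1/4) / (R/R_☉)^(1/2)
T = 5772 × (2.03×10^6)^(1/4) / √(126) = 5772 × 37.75 / 11.22 = 1.941×10^4 K.

1.94×10^4 K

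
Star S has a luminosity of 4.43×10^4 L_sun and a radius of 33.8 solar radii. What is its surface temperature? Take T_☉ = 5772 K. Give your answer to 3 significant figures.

T/T_☉ = (L/L_☉)^(1/4) / (R/R_☉)^(1/2)
T = 5772 × (4.43×10^4)^(1/4) / √(33.8) = 5772 × 14.51 / 5.814 = 1.440×10^4 K.

1.44×10^4 K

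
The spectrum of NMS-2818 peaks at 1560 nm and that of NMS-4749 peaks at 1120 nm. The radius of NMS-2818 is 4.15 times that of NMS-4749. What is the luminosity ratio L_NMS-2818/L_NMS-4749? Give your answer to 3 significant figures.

4.58

Wien's law gives T ∝ 1/λ_max, so T_NMS-2818/T_NMS-4749 = λ_NMS-4749/λ_NMS-2818 = 1120/1560 = 0.7179.
Then L ∝ R²T⁴ gives L_NMS-2818/L_NMS-4749 = (4.15)² × (0.7179)⁴ = 17.22 × 0.2657 = 4.576.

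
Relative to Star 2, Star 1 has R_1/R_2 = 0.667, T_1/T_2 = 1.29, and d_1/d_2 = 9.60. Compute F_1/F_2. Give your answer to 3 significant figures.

L_1/L_2 = (R_1/R_2)²(T_1/T_2)⁴ = (0.667)² × (1.29)⁴ = 1.232.
F_1/F_2 = (L_1/L_2)/(d_1/d_2)² = 1.232 / (9.60)² = 0.01337.

0.0134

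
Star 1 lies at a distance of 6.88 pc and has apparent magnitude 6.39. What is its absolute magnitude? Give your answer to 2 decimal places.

M = m − 5 log₁₀(d/10 pc) = 6.39 − 5 log₁₀(6.88/10)
  = 6.39 − 5 × -0.162 = 6.39 − -0.81 = 7.20.

7.20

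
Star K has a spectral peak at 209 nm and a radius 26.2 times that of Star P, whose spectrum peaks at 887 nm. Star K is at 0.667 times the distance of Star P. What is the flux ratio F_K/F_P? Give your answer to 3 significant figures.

Wien's law: T_K/T_P = λ_P/λ_K = 887/209 = 4.244.
L_K/L_P = (R_K/R_P)²(T_K/T_P)⁴ = (26.2)²(4.244)⁴ = 2.227×10^5.
F_K/F_P = (L_K/L_P)/(d_K/d_P)² = 2.227×10^5/(0.667)² = 5.006×10^5.

5.01×10^5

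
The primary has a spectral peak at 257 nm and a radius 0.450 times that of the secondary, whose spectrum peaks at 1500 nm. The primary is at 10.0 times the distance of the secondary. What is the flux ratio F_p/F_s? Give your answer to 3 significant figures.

Wien's law: T_p/T_s = λ_s/λ_p = 1500/257 = 5.837.
L_p/L_s = (R_p/R_s)²(T_p/T_s)⁴ = (0.450)²(5.837)⁴ = 235.0.
F_p/F_s = (L_p/L_s)/(d_p/d_s)² = 235.0/(10.0)² = 2.350.

2.35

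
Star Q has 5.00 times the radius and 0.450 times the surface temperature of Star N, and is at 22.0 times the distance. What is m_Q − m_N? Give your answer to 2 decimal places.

6.69

L_Q/L_N = (5.00)²(0.450)⁴ = 1.025.
F_Q/F_N = (L_Q/L_N)/(d_Q/d_N)² = 1.025/484.0 = 0.002118.
m_Q − m_N = −2.5 log₁₀(0.002118) = 6.69.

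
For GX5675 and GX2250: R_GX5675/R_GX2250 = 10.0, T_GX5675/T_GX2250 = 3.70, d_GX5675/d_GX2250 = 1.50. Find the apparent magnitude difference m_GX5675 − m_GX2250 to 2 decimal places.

L_GX5675/L_GX2250 = (10.0)²(3.70)⁴ = 1.874×10^4.
F_GX5675/F_GX2250 = (L_GX5675/L_GX2250)/(d_GX5675/d_GX2250)² = 1.874×10^4/2.250 = 8330.
m_GX5675 − m_GX2250 = −2.5 log₁₀(8330) = -9.80.

-9.80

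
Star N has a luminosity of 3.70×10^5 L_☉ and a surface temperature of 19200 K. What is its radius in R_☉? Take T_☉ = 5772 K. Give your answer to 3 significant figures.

55.0 R_☉

R/R_☉ = √(L/L_☉) / (T/T_☉)² = √(3.70×10^5) / (3.326)²
       = 608.3 / 11.06 = 54.97.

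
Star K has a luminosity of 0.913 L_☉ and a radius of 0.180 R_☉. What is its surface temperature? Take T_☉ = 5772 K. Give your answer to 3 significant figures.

1.33×10^4 K

T/T_☉ = (L/L_☉)^(1/4) / (R/R_☉)^(1/2)
T = 5772 × (0.913)^(1/4) / √(0.180) = 5772 × 0.9775 / 0.4243 = 1.330×10^4 K.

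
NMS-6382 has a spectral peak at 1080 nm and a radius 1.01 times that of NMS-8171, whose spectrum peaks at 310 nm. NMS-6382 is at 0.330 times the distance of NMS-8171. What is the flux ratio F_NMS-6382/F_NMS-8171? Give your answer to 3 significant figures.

Wien's law: T_NMS-6382/T_NMS-8171 = λ_NMS-8171/λ_NMS-6382 = 310/1080 = 0.2870.
L_NMS-6382/L_NMS-8171 = (R_NMS-6382/R_NMS-8171)²(T_NMS-6382/T_NMS-8171)⁴ = (1.01)²(0.2870)⁴ = 0.006925.
F_NMS-6382/F_NMS-8171 = (L_NMS-6382/L_NMS-8171)/(d_NMS-6382/d_NMS-8171)² = 0.006925/(0.330)² = 0.06359.

0.0636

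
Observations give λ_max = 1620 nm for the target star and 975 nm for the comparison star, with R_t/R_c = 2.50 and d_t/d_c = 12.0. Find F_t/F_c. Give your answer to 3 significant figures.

0.00569

Wien's law: T_t/T_c = λ_c/λ_t = 975/1620 = 0.6019.
L_t/L_c = (R_t/R_c)²(T_t/T_c)⁴ = (2.50)²(0.6019)⁴ = 0.8200.
F_t/F_c = (L_t/L_c)/(d_t/d_c)² = 0.8200/(12.0)² = 0.005695.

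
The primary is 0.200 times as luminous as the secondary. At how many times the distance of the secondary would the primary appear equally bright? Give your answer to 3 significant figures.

Equal flux requires L_p/d_p² = L_s/d_s², so d_p/d_s = √(L_p/L_s)
= √(0.200) = 0.4472.

0.447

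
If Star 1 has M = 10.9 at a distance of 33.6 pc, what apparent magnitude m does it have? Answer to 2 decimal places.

13.53

m = M + 5 log₁₀(d/10 pc) = 10.9 + 5 log₁₀(33.6/10)
  = 10.9 + 5 × 0.526 = 10.9 + 2.63 = 13.53.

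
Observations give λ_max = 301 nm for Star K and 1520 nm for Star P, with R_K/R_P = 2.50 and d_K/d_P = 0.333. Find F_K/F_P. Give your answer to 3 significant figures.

Wien's law: T_K/T_P = λ_P/λ_K = 1520/301 = 5.050.
L_K/L_P = (R_K/R_P)²(T_K/T_P)⁴ = (2.50)²(5.050)⁴ = 4064.
F_K/F_P = (L_K/L_P)/(d_K/d_P)² = 4064/(0.333)² = 3.665×10^4.

3.67×10^4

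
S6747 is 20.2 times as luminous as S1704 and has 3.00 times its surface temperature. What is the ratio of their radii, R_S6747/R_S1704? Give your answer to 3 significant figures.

L ∝ R²T⁴ gives R ∝ √L / T², so
R_S6747/R_S1704 = √(20.2) / (3.00)² = 4.494 / 9.000 = 0.4994.

0.499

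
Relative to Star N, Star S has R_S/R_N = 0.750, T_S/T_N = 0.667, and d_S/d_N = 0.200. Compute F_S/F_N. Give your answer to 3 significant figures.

2.78

L_S/L_N = (R_S/R_N)²(T_S/T_N)⁴ = (0.750)² × (0.667)⁴ = 0.1113.
F_S/F_N = (L_S/L_N)/(d_S/d_N)² = 0.1113 / (0.200)² = 2.783.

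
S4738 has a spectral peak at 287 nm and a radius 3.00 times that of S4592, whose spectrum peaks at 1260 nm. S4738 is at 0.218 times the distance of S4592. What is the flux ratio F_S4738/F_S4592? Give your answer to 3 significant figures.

Wien's law: T_S4738/T_S4592 = λ_S4592/λ_S4738 = 1260/287 = 4.390.
L_S4738/L_S4592 = (R_S4738/R_S4592)²(T_S4738/T_S4592)⁴ = (3.00)²(4.390)⁴ = 3343.
F_S4738/F_S4592 = (L_S4738/L_S4592)/(d_S4738/d_S4592)² = 3343/(0.218)² = 7.035×10^4.

7.04×10^4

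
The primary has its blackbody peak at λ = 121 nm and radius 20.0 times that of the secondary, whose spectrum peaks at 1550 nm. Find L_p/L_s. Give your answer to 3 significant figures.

Wien's law gives T ∝ 1/λ_max, so T_p/T_s = λ_s/λ_p = 1550/121 = 12.81.
Then L ∝ R²T⁴ gives L_p/L_s = (20.0)² × (12.81)⁴ = 400.0 × 2.693×10^4 = 1.077×10^7.

1.08×10^7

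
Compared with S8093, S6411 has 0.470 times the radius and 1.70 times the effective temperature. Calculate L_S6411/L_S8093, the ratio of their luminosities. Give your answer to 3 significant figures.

1.84

From the Stefan–Boltzmann law, L ∝ R²T⁴, so
L_S6411/L_S8093 = (R_S6411/R_S8093)² (T_S6411/T_S8093)⁴ = (0.470)² × (1.70)⁴ = 0.2209 × 8.352 = 1.845.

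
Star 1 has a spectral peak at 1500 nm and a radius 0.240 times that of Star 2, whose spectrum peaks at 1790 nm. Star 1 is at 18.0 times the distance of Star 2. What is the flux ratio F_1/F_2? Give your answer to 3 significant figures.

3.61×10^-4

Wien's law: T_1/T_2 = λ_2/λ_1 = 1790/1500 = 1.193.
L_1/L_2 = (R_1/R_2)²(T_1/T_2)⁴ = (0.240)²(1.193)⁴ = 0.1168.
F_1/F_2 = (L_1/L_2)/(d_1/d_2)² = 0.1168/(18.0)² = 3.605×10^-4.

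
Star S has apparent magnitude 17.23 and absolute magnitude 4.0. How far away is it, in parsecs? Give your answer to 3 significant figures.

4.43×10^3 pc

m − M = 5 log₁₀(d/10 pc)
17.23 − (4.0) = 13.23 = 5 log₁₀(d/10)
d = 10 × 10^(13.23/5) = 10 × 10^2.646 = 4426 pc.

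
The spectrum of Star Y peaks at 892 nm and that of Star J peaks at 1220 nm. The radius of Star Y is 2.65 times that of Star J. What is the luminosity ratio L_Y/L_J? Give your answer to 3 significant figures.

Wien's law gives T ∝ 1/λ_max, so T_Y/T_J = λ_J/λ_Y = 1220/892 = 1.368.
Then L ∝ R²T⁴ gives L_Y/L_J = (2.65)² × (1.368)⁴ = 7.022 × 3.499 = 24.57.

24.6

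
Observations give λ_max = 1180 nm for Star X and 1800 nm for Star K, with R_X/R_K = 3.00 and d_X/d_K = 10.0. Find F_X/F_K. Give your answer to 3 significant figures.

Wien's law: T_X/T_K = λ_K/λ_X = 1800/1180 = 1.525.
L_X/L_K = (R_X/R_K)²(T_X/T_K)⁴ = (3.00)²(1.525)⁴ = 48.73.
F_X/F_K = (L_X/L_K)/(d_X/d_K)² = 48.73/(10.0)² = 0.4873.

0.487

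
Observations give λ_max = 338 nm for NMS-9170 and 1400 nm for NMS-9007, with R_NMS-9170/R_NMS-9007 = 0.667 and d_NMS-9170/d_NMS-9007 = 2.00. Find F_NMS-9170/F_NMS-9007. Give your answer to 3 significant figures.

Wien's law: T_NMS-9170/T_NMS-9007 = λ_NMS-9007/λ_NMS-9170 = 1400/338 = 4.142.
L_NMS-9170/L_NMS-9007 = (R_NMS-9170/R_NMS-9007)²(T_NMS-9170/T_NMS-9007)⁴ = (0.667)²(4.142)⁴ = 130.9.
F_NMS-9170/F_NMS-9007 = (L_NMS-9170/L_NMS-9007)/(d_NMS-9170/d_NMS-9007)² = 130.9/(2.00)² = 32.74.

32.7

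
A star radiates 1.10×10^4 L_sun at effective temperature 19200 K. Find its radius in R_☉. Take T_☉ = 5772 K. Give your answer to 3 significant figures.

9.48 R_☉

R/R_☉ = √(L/L_☉) / (T/T_☉)² = √(1.10×10^4) / (3.326)²
       = 104.9 / 11.06 = 9.479.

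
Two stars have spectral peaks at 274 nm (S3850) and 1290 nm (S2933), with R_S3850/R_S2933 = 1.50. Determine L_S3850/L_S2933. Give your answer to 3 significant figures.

1.11×10^3

Wien's law gives T ∝ 1/λ_max, so T_S3850/T_S2933 = λ_S2933/λ_S3850 = 1290/274 = 4.708.
Then L ∝ R²T⁴ gives L_S3850/L_S2933 = (1.50)² × (4.708)⁴ = 2.250 × 491.3 = 1105.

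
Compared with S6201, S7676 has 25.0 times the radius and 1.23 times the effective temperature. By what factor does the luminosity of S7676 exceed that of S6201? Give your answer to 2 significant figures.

1.4×10^3

From the Stefan–Boltzmann law, L ∝ R²T⁴, so
L_S7676/L_S6201 = (R_S7676/R_S6201)² (T_S7676/T_S6201)⁴ = (25.0)² × (1.23)⁴ = 625.0 × 2.289 = 1431.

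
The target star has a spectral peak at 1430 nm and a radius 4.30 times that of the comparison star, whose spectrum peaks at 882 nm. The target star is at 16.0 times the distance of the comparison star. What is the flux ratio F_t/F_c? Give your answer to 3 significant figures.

0.0105

Wien's law: T_t/T_c = λ_c/λ_t = 882/1430 = 0.6168.
L_t/L_c = (R_t/R_c)²(T_t/T_c)⁴ = (4.30)²(0.6168)⁴ = 2.676.
F_t/F_c = (L_t/L_c)/(d_t/d_c)² = 2.676/(16.0)² = 0.01045.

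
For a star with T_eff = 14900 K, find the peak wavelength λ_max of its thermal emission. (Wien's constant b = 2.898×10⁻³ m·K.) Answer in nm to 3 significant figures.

λ_max = b/T = 2.898×10⁻³ / 14900 = 1.94×10^-7 m = 194.5 nm.

194 nm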